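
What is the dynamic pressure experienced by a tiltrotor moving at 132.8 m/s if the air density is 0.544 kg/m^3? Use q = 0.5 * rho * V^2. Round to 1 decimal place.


Step 1: V^2 = 132.8^2 = 17635.84
Step 2: q = 0.5 * 0.544 * 17635.84
Step 3: q = 4796.9 Pa

4796.9


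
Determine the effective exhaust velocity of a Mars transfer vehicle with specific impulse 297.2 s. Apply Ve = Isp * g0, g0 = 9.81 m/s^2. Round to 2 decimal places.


Step 1: Ve = Isp * g0 = 297.2 * 9.81
Step 2: Ve = 2915.53 m/s

2915.53


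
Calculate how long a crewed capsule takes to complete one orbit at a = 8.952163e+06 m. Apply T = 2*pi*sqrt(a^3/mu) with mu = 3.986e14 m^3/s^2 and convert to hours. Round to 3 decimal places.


Step 1: a^3 / mu = 7.174373e+20 / 3.986e14 = 1.799893e+06
Step 2: sqrt(1.799893e+06) = 1341.6008 s
Step 3: T = 2*pi * 1341.6008 = 8429.53 s
Step 4: T in hours = 8429.53 / 3600 = 2.342 hours

2.342


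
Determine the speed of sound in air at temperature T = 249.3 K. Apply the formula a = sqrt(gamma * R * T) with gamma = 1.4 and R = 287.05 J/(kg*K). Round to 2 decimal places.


Step 1: gamma * R * T = 1.4 * 287.05 * 249.3 = 100186.191
Step 2: a = sqrt(100186.191) = 316.52 m/s

316.52


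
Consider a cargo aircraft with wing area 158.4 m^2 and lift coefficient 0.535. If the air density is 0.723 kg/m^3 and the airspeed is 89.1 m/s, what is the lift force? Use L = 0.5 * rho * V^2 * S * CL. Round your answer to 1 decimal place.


Step 1: Calculate dynamic pressure q = 0.5 * 0.723 * 89.1^2 = 0.5 * 0.723 * 7938.81 = 2869.8798 Pa
Step 2: Multiply by wing area and lift coefficient: L = 2869.8798 * 158.4 * 0.535
Step 3: L = 454588.9627 * 0.535 = 243205.1 N

243205.1


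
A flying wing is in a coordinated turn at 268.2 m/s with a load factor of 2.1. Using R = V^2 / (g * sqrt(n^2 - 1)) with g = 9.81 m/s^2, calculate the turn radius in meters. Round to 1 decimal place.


Step 1: V^2 = 268.2^2 = 71931.24
Step 2: n^2 - 1 = 2.1^2 - 1 = 3.41
Step 3: sqrt(3.41) = 1.846619
Step 4: R = 71931.24 / (9.81 * 1.846619) = 3970.7 m

3970.7


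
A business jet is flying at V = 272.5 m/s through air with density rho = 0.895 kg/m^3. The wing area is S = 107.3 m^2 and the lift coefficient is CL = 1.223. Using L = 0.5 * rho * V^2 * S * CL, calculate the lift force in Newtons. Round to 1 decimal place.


Step 1: Calculate dynamic pressure q = 0.5 * 0.895 * 272.5^2 = 0.5 * 0.895 * 74256.25 = 33229.6719 Pa
Step 2: Multiply by wing area and lift coefficient: L = 33229.6719 * 107.3 * 1.223
Step 3: L = 3565543.7922 * 1.223 = 4360660.1 N

4360660.1


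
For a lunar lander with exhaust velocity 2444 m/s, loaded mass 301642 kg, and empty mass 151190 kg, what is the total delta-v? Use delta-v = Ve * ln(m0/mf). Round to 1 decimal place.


Step 1: Mass ratio m0/mf = 301642 / 151190 = 1.995119
Step 2: ln(1.995119) = 0.690704
Step 3: delta-v = 2444 * 0.690704 = 1688.1 m/s

1688.1


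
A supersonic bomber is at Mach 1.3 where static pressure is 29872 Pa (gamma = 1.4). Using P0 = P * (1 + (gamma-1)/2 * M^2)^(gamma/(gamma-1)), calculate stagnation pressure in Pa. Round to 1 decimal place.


Step 1: (gamma-1)/2 * M^2 = 0.2 * 1.69 = 0.338
Step 2: 1 + 0.338 = 1.338
Step 3: Exponent gamma/(gamma-1) = 3.5
Step 4: P0 = 29872 * 1.338^3.5 = 82767.7 Pa

82767.7


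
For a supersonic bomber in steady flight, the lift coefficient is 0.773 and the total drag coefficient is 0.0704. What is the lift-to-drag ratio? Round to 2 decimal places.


Step 1: L/D = CL / CD = 0.773 / 0.0704
Step 2: L/D = 10.98

10.98


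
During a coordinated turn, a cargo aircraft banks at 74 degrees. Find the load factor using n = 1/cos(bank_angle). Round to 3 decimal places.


Step 1: Convert 74 degrees to radians = 1.291544
Step 2: cos(74 deg) = 0.275637
Step 3: n = 1 / 0.275637 = 3.628

3.628


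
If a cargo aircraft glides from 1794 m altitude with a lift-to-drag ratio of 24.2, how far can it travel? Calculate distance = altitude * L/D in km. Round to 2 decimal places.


Step 1: Glide distance = altitude * L/D = 1794 * 24.2 = 43414.8 m
Step 2: Convert to km: 43414.8 / 1000 = 43.41 km

43.41


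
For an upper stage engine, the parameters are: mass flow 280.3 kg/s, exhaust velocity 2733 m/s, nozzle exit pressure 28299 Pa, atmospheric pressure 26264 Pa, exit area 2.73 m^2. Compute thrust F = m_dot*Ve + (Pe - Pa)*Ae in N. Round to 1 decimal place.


Step 1: Momentum thrust = m_dot * Ve = 280.3 * 2733 = 766059.9 N
Step 2: Pressure thrust = (Pe - Pa) * Ae = (28299 - 26264) * 2.73 = 5555.55 N
Step 3: Total thrust F = 766059.9 + 5555.55 = 771615.5 N

771615.5


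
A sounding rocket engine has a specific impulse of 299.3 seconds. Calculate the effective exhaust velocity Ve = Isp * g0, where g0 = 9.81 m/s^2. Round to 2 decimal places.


Step 1: Ve = Isp * g0 = 299.3 * 9.81
Step 2: Ve = 2936.13 m/s

2936.13


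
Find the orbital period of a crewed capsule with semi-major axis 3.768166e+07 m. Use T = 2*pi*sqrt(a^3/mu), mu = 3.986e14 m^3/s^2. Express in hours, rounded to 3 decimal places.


Step 1: a^3 / mu = 5.350447e+22 / 3.986e14 = 1.342310e+08
Step 2: sqrt(1.342310e+08) = 11585.8098 s
Step 3: T = 2*pi * 11585.8098 = 72795.79 s
Step 4: T in hours = 72795.79 / 3600 = 20.221 hours

20.221


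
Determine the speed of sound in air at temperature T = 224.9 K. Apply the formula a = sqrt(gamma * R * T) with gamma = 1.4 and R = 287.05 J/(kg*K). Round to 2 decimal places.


Step 1: gamma * R * T = 1.4 * 287.05 * 224.9 = 90380.563
Step 2: a = sqrt(90380.563) = 300.63 m/s

300.63


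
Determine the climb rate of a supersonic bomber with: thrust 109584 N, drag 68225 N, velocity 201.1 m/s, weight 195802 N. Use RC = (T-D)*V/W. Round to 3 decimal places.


Step 1: Excess thrust = T - D = 109584 - 68225 = 41359 N
Step 2: Excess power = 41359 * 201.1 = 8317294.9 W
Step 3: RC = 8317294.9 / 195802 = 42.478 m/s

42.478


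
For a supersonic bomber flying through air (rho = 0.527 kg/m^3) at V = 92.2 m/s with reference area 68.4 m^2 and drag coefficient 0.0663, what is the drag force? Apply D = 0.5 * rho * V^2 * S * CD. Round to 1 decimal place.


Step 1: Dynamic pressure q = 0.5 * 0.527 * 92.2^2 = 2239.9713 Pa
Step 2: Drag D = q * S * CD = 2239.9713 * 68.4 * 0.0663
Step 3: D = 10158.1 N

10158.1


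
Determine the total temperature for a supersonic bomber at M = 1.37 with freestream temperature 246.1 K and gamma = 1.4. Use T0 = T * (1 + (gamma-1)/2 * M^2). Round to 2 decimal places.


Step 1: (gamma-1)/2 = 0.2
Step 2: M^2 = 1.8769
Step 3: 1 + 0.2 * 1.8769 = 1.37538
Step 4: T0 = 246.1 * 1.37538 = 338.48 K

338.48


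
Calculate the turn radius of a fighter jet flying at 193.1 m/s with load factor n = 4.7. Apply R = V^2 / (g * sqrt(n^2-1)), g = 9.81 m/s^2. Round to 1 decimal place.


Step 1: V^2 = 193.1^2 = 37287.61
Step 2: n^2 - 1 = 4.7^2 - 1 = 21.09
Step 3: sqrt(21.09) = 4.592385
Step 4: R = 37287.61 / (9.81 * 4.592385) = 827.7 m

827.7


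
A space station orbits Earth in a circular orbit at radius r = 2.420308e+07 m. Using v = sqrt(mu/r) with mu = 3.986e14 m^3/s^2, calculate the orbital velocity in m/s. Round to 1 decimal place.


Step 1: mu / r = 3.986e14 / 2.420308e+07 = 16468978.3284
Step 2: v = sqrt(16468978.3284) = 4058.2 m/s

4058.2


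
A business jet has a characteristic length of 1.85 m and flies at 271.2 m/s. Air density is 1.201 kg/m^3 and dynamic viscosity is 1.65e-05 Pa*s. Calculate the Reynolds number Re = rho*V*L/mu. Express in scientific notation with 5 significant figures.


Step 1: Numerator = rho * V * L = 1.201 * 271.2 * 1.85 = 602.56572
Step 2: Re = 602.56572 / 1.65e-05
Step 3: Re = 3.6519e+07

3.6519e+07


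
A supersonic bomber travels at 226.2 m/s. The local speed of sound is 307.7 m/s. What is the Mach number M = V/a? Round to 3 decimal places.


Step 1: M = V / a = 226.2 / 307.7
Step 2: M = 0.735

0.735


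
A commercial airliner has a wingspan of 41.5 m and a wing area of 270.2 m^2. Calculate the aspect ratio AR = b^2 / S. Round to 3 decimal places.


Step 1: b^2 = 41.5^2 = 1722.25
Step 2: AR = 1722.25 / 270.2 = 6.374

6.374


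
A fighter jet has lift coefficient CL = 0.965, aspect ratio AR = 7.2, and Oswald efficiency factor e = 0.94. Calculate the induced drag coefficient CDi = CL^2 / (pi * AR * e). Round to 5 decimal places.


Step 1: CL^2 = 0.965^2 = 0.931225
Step 2: pi * AR * e = 3.14159 * 7.2 * 0.94 = 21.262299
Step 3: CDi = 0.931225 / 21.262299 = 0.04380

0.04380


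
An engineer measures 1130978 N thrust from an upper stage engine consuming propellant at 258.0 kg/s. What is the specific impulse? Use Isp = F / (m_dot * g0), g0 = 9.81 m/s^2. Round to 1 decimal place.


Step 1: m_dot * g0 = 258.0 * 9.81 = 2530.98
Step 2: Isp = 1130978 / 2530.98 = 446.9 s

446.9


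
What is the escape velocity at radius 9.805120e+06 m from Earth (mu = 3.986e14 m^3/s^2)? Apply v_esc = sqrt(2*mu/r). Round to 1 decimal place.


Step 1: 2*mu/r = 2 * 3.986e14 / 9.805120e+06 = 81304461.3426
Step 2: v_esc = sqrt(81304461.3426) = 9016.9 m/s

9016.9


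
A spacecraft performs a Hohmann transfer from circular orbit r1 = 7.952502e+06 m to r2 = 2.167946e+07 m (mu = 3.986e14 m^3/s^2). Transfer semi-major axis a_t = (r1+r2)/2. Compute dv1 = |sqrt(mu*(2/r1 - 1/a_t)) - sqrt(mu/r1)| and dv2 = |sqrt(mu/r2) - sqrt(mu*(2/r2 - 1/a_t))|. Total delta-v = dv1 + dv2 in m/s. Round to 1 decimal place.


Step 1: Transfer semi-major axis a_t = (7.952502e+06 + 2.167946e+07) / 2 = 1.481598e+07 m
Step 2: v1 (circular at r1) = sqrt(mu/r1) = 7079.73 m/s
Step 3: v_t1 = sqrt(mu*(2/r1 - 1/a_t)) = 8563.98 m/s
Step 4: dv1 = |8563.98 - 7079.73| = 1484.25 m/s
Step 5: v2 (circular at r2) = 4287.9 m/s, v_t2 = 3141.46 m/s
Step 6: dv2 = |4287.9 - 3141.46| = 1146.44 m/s
Step 7: Total delta-v = 1484.25 + 1146.44 = 2630.7 m/s

2630.7


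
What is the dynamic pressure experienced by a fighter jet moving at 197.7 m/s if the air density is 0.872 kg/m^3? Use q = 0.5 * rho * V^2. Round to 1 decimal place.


Step 1: V^2 = 197.7^2 = 39085.29
Step 2: q = 0.5 * 0.872 * 39085.29
Step 3: q = 17041.2 Pa

17041.2


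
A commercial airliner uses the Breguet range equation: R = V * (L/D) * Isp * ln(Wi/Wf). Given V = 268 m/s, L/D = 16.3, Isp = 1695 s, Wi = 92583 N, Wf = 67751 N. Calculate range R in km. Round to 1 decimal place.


Step 1: Coefficient = V * (L/D) * Isp = 268 * 16.3 * 1695 = 7404438.0 m
Step 2: Wi/Wf = 92583 / 67751 = 1.366519
Step 3: ln(1.366519) = 0.312266
Step 4: R = 7404438.0 * 0.312266 = 2312156.6 m = 2312.2 km

2312.2


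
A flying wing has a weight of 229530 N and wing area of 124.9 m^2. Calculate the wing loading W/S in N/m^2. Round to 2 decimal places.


Step 1: Wing loading = W / S = 229530 / 124.9
Step 2: Wing loading = 1837.71 N/m^2

1837.71


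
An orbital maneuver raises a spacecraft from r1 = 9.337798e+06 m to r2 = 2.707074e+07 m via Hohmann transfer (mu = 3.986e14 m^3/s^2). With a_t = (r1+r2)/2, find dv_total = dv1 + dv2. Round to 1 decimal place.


Step 1: Transfer semi-major axis a_t = (9.337798e+06 + 2.707074e+07) / 2 = 1.820427e+07 m
Step 2: v1 (circular at r1) = sqrt(mu/r1) = 6533.51 m/s
Step 3: v_t1 = sqrt(mu*(2/r1 - 1/a_t)) = 7967.28 m/s
Step 4: dv1 = |7967.28 - 6533.51| = 1433.77 m/s
Step 5: v2 (circular at r2) = 3837.24 m/s, v_t2 = 2748.24 m/s
Step 6: dv2 = |3837.24 - 2748.24| = 1089.0 m/s
Step 7: Total delta-v = 1433.77 + 1089.0 = 2522.8 m/s

2522.8


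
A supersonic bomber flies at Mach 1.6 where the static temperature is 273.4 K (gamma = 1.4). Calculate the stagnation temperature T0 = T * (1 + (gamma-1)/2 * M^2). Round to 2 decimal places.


Step 1: (gamma-1)/2 = 0.2
Step 2: M^2 = 2.56
Step 3: 1 + 0.2 * 2.56 = 1.512
Step 4: T0 = 273.4 * 1.512 = 413.38 K

413.38


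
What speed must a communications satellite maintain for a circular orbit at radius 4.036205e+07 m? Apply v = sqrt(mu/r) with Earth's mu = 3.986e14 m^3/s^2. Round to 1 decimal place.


Step 1: mu / r = 3.986e14 / 4.036205e+07 = 9875613.3546
Step 2: v = sqrt(9875613.3546) = 3142.5 m/s

3142.5


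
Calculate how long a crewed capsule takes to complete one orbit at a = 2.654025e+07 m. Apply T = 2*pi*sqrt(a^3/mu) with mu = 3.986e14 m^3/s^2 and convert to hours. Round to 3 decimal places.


Step 1: a^3 / mu = 1.869455e+22 / 3.986e14 = 4.690053e+07
Step 2: sqrt(4.690053e+07) = 6848.396 s
Step 3: T = 2*pi * 6848.396 = 43029.74 s
Step 4: T in hours = 43029.74 / 3600 = 11.953 hours

11.953


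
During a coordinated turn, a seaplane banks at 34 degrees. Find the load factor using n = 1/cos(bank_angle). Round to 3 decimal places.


Step 1: Convert 34 degrees to radians = 0.593412
Step 2: cos(34 deg) = 0.829038
Step 3: n = 1 / 0.829038 = 1.206

1.206


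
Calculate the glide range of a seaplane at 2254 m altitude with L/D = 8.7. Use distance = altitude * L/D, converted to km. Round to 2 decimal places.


Step 1: Glide distance = altitude * L/D = 2254 * 8.7 = 19609.8 m
Step 2: Convert to km: 19609.8 / 1000 = 19.61 km

19.61


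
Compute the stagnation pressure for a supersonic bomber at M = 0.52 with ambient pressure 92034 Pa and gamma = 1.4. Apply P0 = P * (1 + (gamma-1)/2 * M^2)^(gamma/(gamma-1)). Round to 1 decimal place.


Step 1: (gamma-1)/2 * M^2 = 0.2 * 0.2704 = 0.05408
Step 2: 1 + 0.05408 = 1.05408
Step 3: Exponent gamma/(gamma-1) = 3.5
Step 4: P0 = 92034 * 1.05408^3.5 = 110663.9 Pa

110663.9


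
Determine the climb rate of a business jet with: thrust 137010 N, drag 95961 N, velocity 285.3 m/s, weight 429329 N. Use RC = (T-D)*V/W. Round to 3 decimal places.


Step 1: Excess thrust = T - D = 137010 - 95961 = 41049 N
Step 2: Excess power = 41049 * 285.3 = 11711279.7 W
Step 3: RC = 11711279.7 / 429329 = 27.278 m/s

27.278


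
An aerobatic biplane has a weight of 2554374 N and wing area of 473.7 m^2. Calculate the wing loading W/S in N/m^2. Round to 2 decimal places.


Step 1: Wing loading = W / S = 2554374 / 473.7
Step 2: Wing loading = 5392.39 N/m^2

5392.39


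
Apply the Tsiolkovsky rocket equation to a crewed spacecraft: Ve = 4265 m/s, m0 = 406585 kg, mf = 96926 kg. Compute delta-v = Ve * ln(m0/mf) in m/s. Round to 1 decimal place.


Step 1: Mass ratio m0/mf = 406585 / 96926 = 4.194798
Step 2: ln(4.194798) = 1.433845
Step 3: delta-v = 4265 * 1.433845 = 6115.3 m/s

6115.3


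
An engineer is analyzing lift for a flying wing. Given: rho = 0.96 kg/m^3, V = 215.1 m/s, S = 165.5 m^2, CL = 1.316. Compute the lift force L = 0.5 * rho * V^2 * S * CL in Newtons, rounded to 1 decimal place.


Step 1: Calculate dynamic pressure q = 0.5 * 0.96 * 215.1^2 = 0.5 * 0.96 * 46268.01 = 22208.6448 Pa
Step 2: Multiply by wing area and lift coefficient: L = 22208.6448 * 165.5 * 1.316
Step 3: L = 3675530.7144 * 1.316 = 4836998.4 N

4836998.4


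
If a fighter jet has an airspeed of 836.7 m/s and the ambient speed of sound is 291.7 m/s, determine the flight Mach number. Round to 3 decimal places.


Step 1: M = V / a = 836.7 / 291.7
Step 2: M = 2.868

2.868


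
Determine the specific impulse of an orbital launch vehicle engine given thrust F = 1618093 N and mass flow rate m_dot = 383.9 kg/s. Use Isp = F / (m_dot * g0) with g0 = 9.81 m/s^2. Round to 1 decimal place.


Step 1: m_dot * g0 = 383.9 * 9.81 = 3766.06
Step 2: Isp = 1618093 / 3766.06 = 429.7 s

429.7


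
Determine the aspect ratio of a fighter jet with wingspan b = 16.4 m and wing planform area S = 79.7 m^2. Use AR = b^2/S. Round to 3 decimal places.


Step 1: b^2 = 16.4^2 = 268.96
Step 2: AR = 268.96 / 79.7 = 3.375

3.375


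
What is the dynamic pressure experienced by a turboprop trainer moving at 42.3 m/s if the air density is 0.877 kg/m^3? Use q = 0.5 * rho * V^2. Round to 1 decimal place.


Step 1: V^2 = 42.3^2 = 1789.29
Step 2: q = 0.5 * 0.877 * 1789.29
Step 3: q = 784.6 Pa

784.6


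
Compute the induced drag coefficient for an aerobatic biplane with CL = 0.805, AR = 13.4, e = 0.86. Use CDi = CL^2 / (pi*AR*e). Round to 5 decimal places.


Step 1: CL^2 = 0.805^2 = 0.648025
Step 2: pi * AR * e = 3.14159 * 13.4 * 0.86 = 36.203714
Step 3: CDi = 0.648025 / 36.203714 = 0.01790

0.01790


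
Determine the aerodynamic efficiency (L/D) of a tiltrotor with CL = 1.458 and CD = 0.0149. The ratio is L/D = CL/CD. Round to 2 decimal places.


Step 1: L/D = CL / CD = 1.458 / 0.0149
Step 2: L/D = 97.85

97.85


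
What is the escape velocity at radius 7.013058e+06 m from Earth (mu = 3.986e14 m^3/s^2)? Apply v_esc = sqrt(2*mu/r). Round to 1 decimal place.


Step 1: 2*mu/r = 2 * 3.986e14 / 7.013058e+06 = 113673664.1847
Step 2: v_esc = sqrt(113673664.1847) = 10661.8 m/s

10661.8


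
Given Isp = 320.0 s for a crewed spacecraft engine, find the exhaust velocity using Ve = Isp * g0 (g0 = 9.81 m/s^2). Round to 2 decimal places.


Step 1: Ve = Isp * g0 = 320.0 * 9.81
Step 2: Ve = 3139.20 m/s

3139.20


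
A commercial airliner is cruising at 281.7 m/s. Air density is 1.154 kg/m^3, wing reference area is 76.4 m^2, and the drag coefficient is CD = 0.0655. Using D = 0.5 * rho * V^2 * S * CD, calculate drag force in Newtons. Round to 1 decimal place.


Step 1: Dynamic pressure q = 0.5 * 1.154 * 281.7^2 = 45787.7715 Pa
Step 2: Drag D = q * S * CD = 45787.7715 * 76.4 * 0.0655
Step 3: D = 229131.2 N

229131.2


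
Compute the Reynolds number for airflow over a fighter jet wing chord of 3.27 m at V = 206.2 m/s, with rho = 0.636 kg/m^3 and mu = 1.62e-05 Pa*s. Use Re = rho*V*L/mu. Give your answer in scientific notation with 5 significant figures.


Step 1: Numerator = rho * V * L = 0.636 * 206.2 * 3.27 = 428.838264
Step 2: Re = 428.838264 / 1.62e-05
Step 3: Re = 2.6471e+07

2.6471e+07


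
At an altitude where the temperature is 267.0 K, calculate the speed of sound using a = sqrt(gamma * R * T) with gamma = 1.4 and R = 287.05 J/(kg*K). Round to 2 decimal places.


Step 1: gamma * R * T = 1.4 * 287.05 * 267.0 = 107299.29
Step 2: a = sqrt(107299.29) = 327.57 m/s

327.57


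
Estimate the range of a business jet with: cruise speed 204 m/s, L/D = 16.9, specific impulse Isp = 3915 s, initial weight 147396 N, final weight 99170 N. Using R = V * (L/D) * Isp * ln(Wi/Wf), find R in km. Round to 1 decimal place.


Step 1: Coefficient = V * (L/D) * Isp = 204 * 16.9 * 3915 = 13497354.0 m
Step 2: Wi/Wf = 147396 / 99170 = 1.486296
Step 3: ln(1.486296) = 0.396287
Step 4: R = 13497354.0 * 0.396287 = 5348829.9 m = 5348.8 km

5348.8


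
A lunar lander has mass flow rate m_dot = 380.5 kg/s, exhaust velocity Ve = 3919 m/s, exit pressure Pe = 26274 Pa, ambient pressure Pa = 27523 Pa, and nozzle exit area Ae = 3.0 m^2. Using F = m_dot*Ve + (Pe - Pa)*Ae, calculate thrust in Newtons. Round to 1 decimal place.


Step 1: Momentum thrust = m_dot * Ve = 380.5 * 3919 = 1491179.5 N
Step 2: Pressure thrust = (Pe - Pa) * Ae = (26274 - 27523) * 3.0 = -3747.0 N
Step 3: Total thrust F = 1491179.5 + -3747.0 = 1487432.5 N

1487432.5


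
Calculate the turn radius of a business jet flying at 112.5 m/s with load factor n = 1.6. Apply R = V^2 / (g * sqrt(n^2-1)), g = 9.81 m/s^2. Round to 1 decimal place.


Step 1: V^2 = 112.5^2 = 12656.25
Step 2: n^2 - 1 = 1.6^2 - 1 = 1.56
Step 3: sqrt(1.56) = 1.249
Step 4: R = 12656.25 / (9.81 * 1.249) = 1032.9 m

1032.9


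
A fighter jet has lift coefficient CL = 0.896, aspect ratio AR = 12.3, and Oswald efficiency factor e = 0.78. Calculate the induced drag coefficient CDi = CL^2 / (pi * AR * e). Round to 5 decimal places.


Step 1: CL^2 = 0.896^2 = 0.802816
Step 2: pi * AR * e = 3.14159 * 12.3 * 0.78 = 30.14044
Step 3: CDi = 0.802816 / 30.14044 = 0.02664

0.02664


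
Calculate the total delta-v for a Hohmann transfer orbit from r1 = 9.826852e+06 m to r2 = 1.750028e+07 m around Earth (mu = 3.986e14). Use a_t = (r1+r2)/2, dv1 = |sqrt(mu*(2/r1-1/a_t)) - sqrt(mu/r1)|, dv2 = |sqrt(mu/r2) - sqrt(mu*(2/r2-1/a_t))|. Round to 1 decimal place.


Step 1: Transfer semi-major axis a_t = (9.826852e+06 + 1.750028e+07) / 2 = 1.366357e+07 m
Step 2: v1 (circular at r1) = sqrt(mu/r1) = 6368.86 m/s
Step 3: v_t1 = sqrt(mu*(2/r1 - 1/a_t)) = 7207.79 m/s
Step 4: dv1 = |7207.79 - 6368.86| = 838.93 m/s
Step 5: v2 (circular at r2) = 4772.5 m/s, v_t2 = 4047.36 m/s
Step 6: dv2 = |4772.5 - 4047.36| = 725.15 m/s
Step 7: Total delta-v = 838.93 + 725.15 = 1564.1 m/s

1564.1


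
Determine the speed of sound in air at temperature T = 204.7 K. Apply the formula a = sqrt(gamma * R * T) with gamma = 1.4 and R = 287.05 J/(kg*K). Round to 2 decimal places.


Step 1: gamma * R * T = 1.4 * 287.05 * 204.7 = 82262.789
Step 2: a = sqrt(82262.789) = 286.81 m/s

286.81


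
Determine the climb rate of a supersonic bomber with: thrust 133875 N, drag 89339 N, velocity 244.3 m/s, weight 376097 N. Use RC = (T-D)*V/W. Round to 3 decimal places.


Step 1: Excess thrust = T - D = 133875 - 89339 = 44536 N
Step 2: Excess power = 44536 * 244.3 = 10880144.8 W
Step 3: RC = 10880144.8 / 376097 = 28.929 m/s

28.929


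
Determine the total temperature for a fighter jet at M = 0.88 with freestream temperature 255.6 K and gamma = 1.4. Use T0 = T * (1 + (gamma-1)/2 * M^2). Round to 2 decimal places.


Step 1: (gamma-1)/2 = 0.2
Step 2: M^2 = 0.7744
Step 3: 1 + 0.2 * 0.7744 = 1.15488
Step 4: T0 = 255.6 * 1.15488 = 295.19 K

295.19


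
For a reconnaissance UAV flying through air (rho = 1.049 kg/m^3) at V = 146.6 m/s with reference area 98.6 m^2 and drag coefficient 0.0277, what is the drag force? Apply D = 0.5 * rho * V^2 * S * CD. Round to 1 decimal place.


Step 1: Dynamic pressure q = 0.5 * 1.049 * 146.6^2 = 11272.3232 Pa
Step 2: Drag D = q * S * CD = 11272.3232 * 98.6 * 0.0277
Step 3: D = 30787.2 N

30787.2


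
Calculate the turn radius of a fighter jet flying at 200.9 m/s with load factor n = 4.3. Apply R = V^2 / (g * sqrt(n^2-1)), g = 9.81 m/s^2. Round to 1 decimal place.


Step 1: V^2 = 200.9^2 = 40360.81
Step 2: n^2 - 1 = 4.3^2 - 1 = 17.49
Step 3: sqrt(17.49) = 4.182105
Step 4: R = 40360.81 / (9.81 * 4.182105) = 983.8 m

983.8


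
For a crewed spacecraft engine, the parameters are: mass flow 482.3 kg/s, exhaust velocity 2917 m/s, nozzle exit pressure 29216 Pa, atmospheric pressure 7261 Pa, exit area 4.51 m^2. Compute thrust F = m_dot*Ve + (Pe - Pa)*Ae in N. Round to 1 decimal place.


Step 1: Momentum thrust = m_dot * Ve = 482.3 * 2917 = 1406869.1 N
Step 2: Pressure thrust = (Pe - Pa) * Ae = (29216 - 7261) * 4.51 = 99017.05 N
Step 3: Total thrust F = 1406869.1 + 99017.05 = 1505886.2 N

1505886.2


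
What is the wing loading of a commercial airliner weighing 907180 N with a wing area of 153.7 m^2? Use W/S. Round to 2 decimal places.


Step 1: Wing loading = W / S = 907180 / 153.7
Step 2: Wing loading = 5902.28 N/m^2

5902.28


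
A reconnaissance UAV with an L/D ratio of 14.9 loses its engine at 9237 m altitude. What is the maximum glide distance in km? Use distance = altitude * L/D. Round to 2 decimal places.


Step 1: Glide distance = altitude * L/D = 9237 * 14.9 = 137631.3 m
Step 2: Convert to km: 137631.3 / 1000 = 137.63 km

137.63


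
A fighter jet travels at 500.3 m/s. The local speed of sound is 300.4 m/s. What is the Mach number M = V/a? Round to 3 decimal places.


Step 1: M = V / a = 500.3 / 300.4
Step 2: M = 1.665

1.665


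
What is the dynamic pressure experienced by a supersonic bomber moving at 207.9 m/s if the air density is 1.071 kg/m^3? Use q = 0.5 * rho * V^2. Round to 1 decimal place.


Step 1: V^2 = 207.9^2 = 43222.41
Step 2: q = 0.5 * 1.071 * 43222.41
Step 3: q = 23145.6 Pa

23145.6


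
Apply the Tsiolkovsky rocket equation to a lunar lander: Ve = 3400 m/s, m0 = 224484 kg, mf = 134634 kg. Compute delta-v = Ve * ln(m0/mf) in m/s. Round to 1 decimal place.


Step 1: Mass ratio m0/mf = 224484 / 134634 = 1.667365
Step 2: ln(1.667365) = 0.511244
Step 3: delta-v = 3400 * 0.511244 = 1738.2 m/s

1738.2


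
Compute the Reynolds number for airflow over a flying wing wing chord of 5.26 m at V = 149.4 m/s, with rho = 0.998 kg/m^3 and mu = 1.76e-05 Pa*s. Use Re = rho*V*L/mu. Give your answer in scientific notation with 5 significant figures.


Step 1: Numerator = rho * V * L = 0.998 * 149.4 * 5.26 = 784.272312
Step 2: Re = 784.272312 / 1.76e-05
Step 3: Re = 4.4561e+07

4.4561e+07


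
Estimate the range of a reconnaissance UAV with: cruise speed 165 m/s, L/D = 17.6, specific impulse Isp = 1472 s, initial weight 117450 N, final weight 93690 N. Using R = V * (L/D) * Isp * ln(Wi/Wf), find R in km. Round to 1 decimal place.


Step 1: Coefficient = V * (L/D) * Isp = 165 * 17.6 * 1472 = 4274688.0 m
Step 2: Wi/Wf = 117450 / 93690 = 1.253602
Step 3: ln(1.253602) = 0.226021
Step 4: R = 4274688.0 * 0.226021 = 966170.3 m = 966.2 km

966.2


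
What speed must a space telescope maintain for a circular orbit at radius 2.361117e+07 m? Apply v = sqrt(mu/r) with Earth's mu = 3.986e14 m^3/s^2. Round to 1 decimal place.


Step 1: mu / r = 3.986e14 / 2.361117e+07 = 16881840.2476
Step 2: v = sqrt(16881840.2476) = 4108.8 m/s

4108.8


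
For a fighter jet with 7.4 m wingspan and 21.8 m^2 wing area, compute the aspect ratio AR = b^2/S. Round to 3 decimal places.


Step 1: b^2 = 7.4^2 = 54.76
Step 2: AR = 54.76 / 21.8 = 2.512

2.512


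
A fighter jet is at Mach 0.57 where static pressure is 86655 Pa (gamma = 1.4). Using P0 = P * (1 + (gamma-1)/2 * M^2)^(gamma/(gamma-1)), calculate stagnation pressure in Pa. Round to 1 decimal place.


Step 1: (gamma-1)/2 * M^2 = 0.2 * 0.3249 = 0.06498
Step 2: 1 + 0.06498 = 1.06498
Step 3: Exponent gamma/(gamma-1) = 3.5
Step 4: P0 = 86655 * 1.06498^3.5 = 108016.2 Pa

108016.2


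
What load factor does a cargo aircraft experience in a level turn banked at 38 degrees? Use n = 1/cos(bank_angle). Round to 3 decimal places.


Step 1: Convert 38 degrees to radians = 0.663225
Step 2: cos(38 deg) = 0.788011
Step 3: n = 1 / 0.788011 = 1.269

1.269


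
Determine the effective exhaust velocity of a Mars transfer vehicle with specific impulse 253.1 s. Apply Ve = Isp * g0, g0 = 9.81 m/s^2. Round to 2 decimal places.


Step 1: Ve = Isp * g0 = 253.1 * 9.81
Step 2: Ve = 2482.91 m/s

2482.91


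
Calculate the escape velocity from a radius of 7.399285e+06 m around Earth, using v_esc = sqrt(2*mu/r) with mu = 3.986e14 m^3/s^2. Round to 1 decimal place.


Step 1: 2*mu/r = 2 * 3.986e14 / 7.399285e+06 = 107740139.7567
Step 2: v_esc = sqrt(107740139.7567) = 10379.8 m/s

10379.8


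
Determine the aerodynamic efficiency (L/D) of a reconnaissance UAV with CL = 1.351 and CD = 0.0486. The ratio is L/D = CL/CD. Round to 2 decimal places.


Step 1: L/D = CL / CD = 1.351 / 0.0486
Step 2: L/D = 27.80

27.80


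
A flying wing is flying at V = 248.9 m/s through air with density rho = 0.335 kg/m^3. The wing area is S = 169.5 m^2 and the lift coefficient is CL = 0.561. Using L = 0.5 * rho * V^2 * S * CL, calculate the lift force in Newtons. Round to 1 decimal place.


Step 1: Calculate dynamic pressure q = 0.5 * 0.335 * 248.9^2 = 0.5 * 0.335 * 61951.21 = 10376.8277 Pa
Step 2: Multiply by wing area and lift coefficient: L = 10376.8277 * 169.5 * 0.561
Step 3: L = 1758872.2909 * 0.561 = 986727.4 N

986727.4


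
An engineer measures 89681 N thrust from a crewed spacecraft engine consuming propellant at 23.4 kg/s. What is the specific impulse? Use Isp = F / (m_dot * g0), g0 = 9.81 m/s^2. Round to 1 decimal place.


Step 1: m_dot * g0 = 23.4 * 9.81 = 229.55
Step 2: Isp = 89681 / 229.55 = 390.7 s

390.7


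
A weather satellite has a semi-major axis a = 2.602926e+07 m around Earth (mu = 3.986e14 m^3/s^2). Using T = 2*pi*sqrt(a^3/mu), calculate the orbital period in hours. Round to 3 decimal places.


Step 1: a^3 / mu = 1.763541e+22 / 3.986e14 = 4.424337e+07
Step 2: sqrt(4.424337e+07) = 6651.5688 s
Step 3: T = 2*pi * 6651.5688 = 41793.04 s
Step 4: T in hours = 41793.04 / 3600 = 11.609 hours

11.609


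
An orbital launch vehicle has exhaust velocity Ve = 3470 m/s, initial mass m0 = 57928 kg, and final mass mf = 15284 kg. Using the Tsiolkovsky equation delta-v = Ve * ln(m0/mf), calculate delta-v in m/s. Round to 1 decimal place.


Step 1: Mass ratio m0/mf = 57928 / 15284 = 3.790107
Step 2: ln(3.790107) = 1.332394
Step 3: delta-v = 3470 * 1.332394 = 4623.4 m/s

4623.4


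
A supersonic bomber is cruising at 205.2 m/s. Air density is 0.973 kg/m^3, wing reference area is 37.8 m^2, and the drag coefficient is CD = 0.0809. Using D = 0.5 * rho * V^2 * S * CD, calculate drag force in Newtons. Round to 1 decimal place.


Step 1: Dynamic pressure q = 0.5 * 0.973 * 205.2^2 = 20485.075 Pa
Step 2: Drag D = q * S * CD = 20485.075 * 37.8 * 0.0809
Step 3: D = 62643.8 N

62643.8


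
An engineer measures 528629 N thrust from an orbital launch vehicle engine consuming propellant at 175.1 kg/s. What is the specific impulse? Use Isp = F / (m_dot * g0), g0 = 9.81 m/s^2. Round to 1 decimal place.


Step 1: m_dot * g0 = 175.1 * 9.81 = 1717.73
Step 2: Isp = 528629 / 1717.73 = 307.7 s

307.7


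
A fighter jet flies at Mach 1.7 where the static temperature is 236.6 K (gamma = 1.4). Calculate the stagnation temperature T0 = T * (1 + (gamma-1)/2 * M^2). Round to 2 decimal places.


Step 1: (gamma-1)/2 = 0.2
Step 2: M^2 = 2.89
Step 3: 1 + 0.2 * 2.89 = 1.578
Step 4: T0 = 236.6 * 1.578 = 373.35 K

373.35


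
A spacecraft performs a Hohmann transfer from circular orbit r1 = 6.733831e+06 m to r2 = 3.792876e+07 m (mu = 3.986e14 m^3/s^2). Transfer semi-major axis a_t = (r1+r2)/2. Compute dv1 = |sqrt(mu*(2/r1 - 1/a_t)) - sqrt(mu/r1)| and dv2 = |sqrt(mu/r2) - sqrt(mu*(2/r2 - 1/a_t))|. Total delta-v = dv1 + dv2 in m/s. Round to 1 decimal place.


Step 1: Transfer semi-major axis a_t = (6.733831e+06 + 3.792876e+07) / 2 = 2.233130e+07 m
Step 2: v1 (circular at r1) = sqrt(mu/r1) = 7693.74 m/s
Step 3: v_t1 = sqrt(mu*(2/r1 - 1/a_t)) = 10026.86 m/s
Step 4: dv1 = |10026.86 - 7693.74| = 2333.12 m/s
Step 5: v2 (circular at r2) = 3241.79 m/s, v_t2 = 1780.16 m/s
Step 6: dv2 = |3241.79 - 1780.16| = 1461.63 m/s
Step 7: Total delta-v = 2333.12 + 1461.63 = 3794.7 m/s

3794.7


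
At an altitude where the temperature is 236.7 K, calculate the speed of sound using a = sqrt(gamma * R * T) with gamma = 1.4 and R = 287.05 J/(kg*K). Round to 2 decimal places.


Step 1: gamma * R * T = 1.4 * 287.05 * 236.7 = 95122.629
Step 2: a = sqrt(95122.629) = 308.42 m/s

308.42


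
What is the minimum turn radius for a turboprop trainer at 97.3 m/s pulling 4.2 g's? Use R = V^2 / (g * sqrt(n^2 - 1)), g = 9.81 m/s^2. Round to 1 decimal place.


Step 1: V^2 = 97.3^2 = 9467.29
Step 2: n^2 - 1 = 4.2^2 - 1 = 16.64
Step 3: sqrt(16.64) = 4.079216
Step 4: R = 9467.29 / (9.81 * 4.079216) = 236.6 m

236.6


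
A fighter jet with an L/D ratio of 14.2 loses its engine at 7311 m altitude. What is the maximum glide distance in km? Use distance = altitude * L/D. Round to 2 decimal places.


Step 1: Glide distance = altitude * L/D = 7311 * 14.2 = 103816.2 m
Step 2: Convert to km: 103816.2 / 1000 = 103.82 km

103.82


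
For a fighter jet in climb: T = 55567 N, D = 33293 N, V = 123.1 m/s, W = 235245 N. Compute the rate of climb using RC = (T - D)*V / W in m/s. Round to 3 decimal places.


Step 1: Excess thrust = T - D = 55567 - 33293 = 22274 N
Step 2: Excess power = 22274 * 123.1 = 2741929.4 W
Step 3: RC = 2741929.4 / 235245 = 11.656 m/s

11.656


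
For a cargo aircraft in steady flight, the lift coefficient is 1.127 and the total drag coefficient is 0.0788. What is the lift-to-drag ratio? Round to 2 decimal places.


Step 1: L/D = CL / CD = 1.127 / 0.0788
Step 2: L/D = 14.30

14.30


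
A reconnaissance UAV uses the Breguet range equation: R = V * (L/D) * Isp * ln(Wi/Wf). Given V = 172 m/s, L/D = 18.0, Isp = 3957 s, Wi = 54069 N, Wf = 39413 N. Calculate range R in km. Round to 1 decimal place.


Step 1: Coefficient = V * (L/D) * Isp = 172 * 18.0 * 3957 = 12250872.0 m
Step 2: Wi/Wf = 54069 / 39413 = 1.371857
Step 3: ln(1.371857) = 0.316165
Step 4: R = 12250872.0 * 0.316165 = 3873300.6 m = 3873.3 km

3873.3


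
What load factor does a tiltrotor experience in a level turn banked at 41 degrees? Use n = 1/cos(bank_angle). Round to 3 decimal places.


Step 1: Convert 41 degrees to radians = 0.715585
Step 2: cos(41 deg) = 0.75471
Step 3: n = 1 / 0.75471 = 1.325

1.325


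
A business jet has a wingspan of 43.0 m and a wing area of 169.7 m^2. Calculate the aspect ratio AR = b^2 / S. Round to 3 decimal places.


Step 1: b^2 = 43.0^2 = 1849.0
Step 2: AR = 1849.0 / 169.7 = 10.896

10.896


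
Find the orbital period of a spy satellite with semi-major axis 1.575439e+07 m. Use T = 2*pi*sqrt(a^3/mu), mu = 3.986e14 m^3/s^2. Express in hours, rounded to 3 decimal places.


Step 1: a^3 / mu = 3.910252e+21 / 3.986e14 = 9.809966e+06
Step 2: sqrt(9.809966e+06) = 3132.0865 s
Step 3: T = 2*pi * 3132.0865 = 19679.48 s
Step 4: T in hours = 19679.48 / 3600 = 5.467 hours

5.467


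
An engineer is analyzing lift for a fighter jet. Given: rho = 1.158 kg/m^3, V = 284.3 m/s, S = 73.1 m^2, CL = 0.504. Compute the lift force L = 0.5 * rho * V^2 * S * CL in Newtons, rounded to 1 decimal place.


Step 1: Calculate dynamic pressure q = 0.5 * 1.158 * 284.3^2 = 0.5 * 1.158 * 80826.49 = 46798.5377 Pa
Step 2: Multiply by wing area and lift coefficient: L = 46798.5377 * 73.1 * 0.504
Step 3: L = 3420973.1066 * 0.504 = 1724170.4 N

1724170.4


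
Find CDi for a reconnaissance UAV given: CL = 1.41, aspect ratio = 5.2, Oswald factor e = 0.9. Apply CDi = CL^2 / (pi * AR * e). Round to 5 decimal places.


Step 1: CL^2 = 1.41^2 = 1.9881
Step 2: pi * AR * e = 3.14159 * 5.2 * 0.9 = 14.702654
Step 3: CDi = 1.9881 / 14.702654 = 0.13522

0.13522


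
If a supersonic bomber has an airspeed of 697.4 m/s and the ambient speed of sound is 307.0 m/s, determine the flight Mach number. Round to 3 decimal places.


Step 1: M = V / a = 697.4 / 307.0
Step 2: M = 2.272

2.272


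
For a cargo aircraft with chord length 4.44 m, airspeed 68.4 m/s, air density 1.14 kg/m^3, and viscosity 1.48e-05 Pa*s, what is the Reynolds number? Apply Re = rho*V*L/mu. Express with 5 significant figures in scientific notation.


Step 1: Numerator = rho * V * L = 1.14 * 68.4 * 4.44 = 346.21344
Step 2: Re = 346.21344 / 1.48e-05
Step 3: Re = 2.3393e+07

2.3393e+07


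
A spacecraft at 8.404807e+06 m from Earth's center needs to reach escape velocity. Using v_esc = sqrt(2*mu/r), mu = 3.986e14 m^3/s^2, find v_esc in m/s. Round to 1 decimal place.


Step 1: 2*mu/r = 2 * 3.986e14 / 8.404807e+06 = 94850482.5869
Step 2: v_esc = sqrt(94850482.5869) = 9739.1 m/s

9739.1


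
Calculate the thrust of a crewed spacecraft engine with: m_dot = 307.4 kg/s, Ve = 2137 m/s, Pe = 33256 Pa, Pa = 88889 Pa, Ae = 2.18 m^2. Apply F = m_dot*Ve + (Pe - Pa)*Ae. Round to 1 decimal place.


Step 1: Momentum thrust = m_dot * Ve = 307.4 * 2137 = 656913.8 N
Step 2: Pressure thrust = (Pe - Pa) * Ae = (33256 - 88889) * 2.18 = -121279.94 N
Step 3: Total thrust F = 656913.8 + -121279.94 = 535633.9 N

535633.9


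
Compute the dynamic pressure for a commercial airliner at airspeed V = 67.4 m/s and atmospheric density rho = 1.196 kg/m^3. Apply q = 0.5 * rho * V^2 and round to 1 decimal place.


Step 1: V^2 = 67.4^2 = 4542.76
Step 2: q = 0.5 * 1.196 * 4542.76
Step 3: q = 2716.6 Pa

2716.6


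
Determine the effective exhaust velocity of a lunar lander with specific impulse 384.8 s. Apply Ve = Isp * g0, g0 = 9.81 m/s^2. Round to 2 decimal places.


Step 1: Ve = Isp * g0 = 384.8 * 9.81
Step 2: Ve = 3774.89 m/s

3774.89


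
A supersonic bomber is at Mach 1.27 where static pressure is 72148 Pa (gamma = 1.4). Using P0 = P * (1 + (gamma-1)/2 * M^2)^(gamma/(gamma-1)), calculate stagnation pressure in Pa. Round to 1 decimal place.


Step 1: (gamma-1)/2 * M^2 = 0.2 * 1.6129 = 0.32258
Step 2: 1 + 0.32258 = 1.32258
Step 3: Exponent gamma/(gamma-1) = 3.5
Step 4: P0 = 72148 * 1.32258^3.5 = 191955.7 Pa

191955.7


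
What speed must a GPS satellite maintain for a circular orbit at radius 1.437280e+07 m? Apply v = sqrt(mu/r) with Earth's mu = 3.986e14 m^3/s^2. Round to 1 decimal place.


Step 1: mu / r = 3.986e14 / 1.437280e+07 = 27732939.9978
Step 2: v = sqrt(27732939.9978) = 5266.2 m/s

5266.2


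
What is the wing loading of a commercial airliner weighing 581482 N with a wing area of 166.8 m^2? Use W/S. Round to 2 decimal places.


Step 1: Wing loading = W / S = 581482 / 166.8
Step 2: Wing loading = 3486.10 N/m^2

3486.10


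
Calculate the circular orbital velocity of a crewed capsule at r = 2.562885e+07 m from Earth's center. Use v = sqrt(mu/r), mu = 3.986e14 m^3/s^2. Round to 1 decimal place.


Step 1: mu / r = 3.986e14 / 2.562885e+07 = 15552785.2401
Step 2: v = sqrt(15552785.2401) = 3943.7 m/s

3943.7


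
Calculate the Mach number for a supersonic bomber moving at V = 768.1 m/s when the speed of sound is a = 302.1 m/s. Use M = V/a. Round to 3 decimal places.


Step 1: M = V / a = 768.1 / 302.1
Step 2: M = 2.543

2.543


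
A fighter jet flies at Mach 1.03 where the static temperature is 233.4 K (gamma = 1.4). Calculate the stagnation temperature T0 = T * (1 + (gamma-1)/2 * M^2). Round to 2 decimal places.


Step 1: (gamma-1)/2 = 0.2
Step 2: M^2 = 1.0609
Step 3: 1 + 0.2 * 1.0609 = 1.21218
Step 4: T0 = 233.4 * 1.21218 = 282.92 K

282.92


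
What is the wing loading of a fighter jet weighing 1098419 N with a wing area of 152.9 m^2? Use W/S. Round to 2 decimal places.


Step 1: Wing loading = W / S = 1098419 / 152.9
Step 2: Wing loading = 7183.90 N/m^2

7183.90


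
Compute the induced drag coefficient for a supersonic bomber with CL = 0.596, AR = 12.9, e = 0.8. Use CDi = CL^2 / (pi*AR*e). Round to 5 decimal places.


Step 1: CL^2 = 0.596^2 = 0.355216
Step 2: pi * AR * e = 3.14159 * 12.9 * 0.8 = 32.421236
Step 3: CDi = 0.355216 / 32.421236 = 0.01096

0.01096


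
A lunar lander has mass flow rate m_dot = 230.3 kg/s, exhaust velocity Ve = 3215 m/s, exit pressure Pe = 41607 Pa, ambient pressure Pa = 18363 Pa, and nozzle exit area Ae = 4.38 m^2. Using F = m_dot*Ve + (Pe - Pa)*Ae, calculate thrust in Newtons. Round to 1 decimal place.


Step 1: Momentum thrust = m_dot * Ve = 230.3 * 3215 = 740414.5 N
Step 2: Pressure thrust = (Pe - Pa) * Ae = (41607 - 18363) * 4.38 = 101808.72 N
Step 3: Total thrust F = 740414.5 + 101808.72 = 842223.2 N

842223.2


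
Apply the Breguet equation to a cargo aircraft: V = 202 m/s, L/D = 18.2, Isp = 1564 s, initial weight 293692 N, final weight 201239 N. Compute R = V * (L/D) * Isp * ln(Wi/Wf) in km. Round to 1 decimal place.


Step 1: Coefficient = V * (L/D) * Isp = 202 * 18.2 * 1564 = 5749889.6 m
Step 2: Wi/Wf = 293692 / 201239 = 1.459419
Step 3: ln(1.459419) = 0.378038
Step 4: R = 5749889.6 * 0.378038 = 2173678.7 m = 2173.7 km

2173.7


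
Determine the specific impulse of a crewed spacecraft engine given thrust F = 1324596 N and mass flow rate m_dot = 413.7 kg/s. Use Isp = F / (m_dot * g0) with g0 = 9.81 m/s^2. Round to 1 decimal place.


Step 1: m_dot * g0 = 413.7 * 9.81 = 4058.4
Step 2: Isp = 1324596 / 4058.4 = 326.4 s

326.4


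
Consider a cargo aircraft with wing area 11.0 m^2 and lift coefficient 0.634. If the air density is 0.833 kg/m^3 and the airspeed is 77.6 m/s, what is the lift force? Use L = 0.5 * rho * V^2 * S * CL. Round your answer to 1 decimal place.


Step 1: Calculate dynamic pressure q = 0.5 * 0.833 * 77.6^2 = 0.5 * 0.833 * 6021.76 = 2508.063 Pa
Step 2: Multiply by wing area and lift coefficient: L = 2508.063 * 11.0 * 0.634
Step 3: L = 27588.6934 * 0.634 = 17491.2 N

17491.2


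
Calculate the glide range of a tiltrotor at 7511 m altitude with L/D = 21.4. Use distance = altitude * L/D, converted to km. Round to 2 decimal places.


Step 1: Glide distance = altitude * L/D = 7511 * 21.4 = 160735.4 m
Step 2: Convert to km: 160735.4 / 1000 = 160.74 km

160.74


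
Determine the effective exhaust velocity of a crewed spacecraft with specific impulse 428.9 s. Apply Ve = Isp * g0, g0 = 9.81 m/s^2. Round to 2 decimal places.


Step 1: Ve = Isp * g0 = 428.9 * 9.81
Step 2: Ve = 4207.51 m/s

4207.51
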